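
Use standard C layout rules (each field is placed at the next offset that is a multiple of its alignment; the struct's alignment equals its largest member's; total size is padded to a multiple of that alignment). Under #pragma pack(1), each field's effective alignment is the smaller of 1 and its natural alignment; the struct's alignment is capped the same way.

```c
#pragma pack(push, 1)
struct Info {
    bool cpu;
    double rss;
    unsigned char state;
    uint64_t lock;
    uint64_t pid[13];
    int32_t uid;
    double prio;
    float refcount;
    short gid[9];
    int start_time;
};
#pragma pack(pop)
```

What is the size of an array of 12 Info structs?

1920

@0: cpu [1B, align 1] → 1
@1: rss [8B, align 1] → 9
@9: state [1B, align 1] → 10
@10: lock [8B, align 1] → 18
@18: pid [104B, align 1] → 122
@122: uid [4B, align 1] → 126
@126: prio [8B, align 1] → 134
@134: refcount [4B, align 1] → 138
@138: gid [18B, align 1] → 156
@156: start_time [4B, align 1] → 160
size 160, align 1
array of 12: 12 × 160 = 1920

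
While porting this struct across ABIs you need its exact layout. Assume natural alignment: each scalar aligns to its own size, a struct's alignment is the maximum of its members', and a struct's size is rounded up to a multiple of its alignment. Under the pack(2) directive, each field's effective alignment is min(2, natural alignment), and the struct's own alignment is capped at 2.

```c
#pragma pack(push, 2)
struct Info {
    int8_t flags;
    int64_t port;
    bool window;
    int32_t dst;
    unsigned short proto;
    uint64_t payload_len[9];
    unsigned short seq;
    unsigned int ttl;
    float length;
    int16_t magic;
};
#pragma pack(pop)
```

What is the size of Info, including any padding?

flags at 0 (size 1, align 1) → ends 1
pad 1 to align 2 for port
port at 2 (size 8, align 2) → ends 10
window at 10 (size 1, align 1) → ends 11
pad 1 to align 2 for dst
dst at 12 (size 4, align 2) → ends 16
proto at 16 (size 2, align 2) → ends 18
payload_len at 18 (size 72, align 2) → ends 90
seq at 90 (size 2, align 2) → ends 92
ttl at 92 (size 4, align 2) → ends 96
length at 96 (size 4, align 2) → ends 100
magic at 100 (size 2, align 2) → ends 102
total 102 bytes, alignment 2

102 bytes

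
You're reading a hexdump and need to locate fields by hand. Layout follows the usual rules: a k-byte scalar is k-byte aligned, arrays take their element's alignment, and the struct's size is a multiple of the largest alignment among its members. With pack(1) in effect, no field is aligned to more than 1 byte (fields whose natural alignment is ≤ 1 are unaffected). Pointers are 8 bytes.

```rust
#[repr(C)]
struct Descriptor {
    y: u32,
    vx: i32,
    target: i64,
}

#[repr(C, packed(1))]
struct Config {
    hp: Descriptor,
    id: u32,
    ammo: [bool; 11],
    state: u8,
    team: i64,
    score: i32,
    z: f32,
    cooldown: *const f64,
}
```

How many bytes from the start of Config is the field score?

40

Descriptor: 0..4  y  (4B, 4-aligned); 4..8  vx  (4B, 4-aligned); 8..16  target  (8B, 8-aligned); sizeof = 16, alignof = 8
0..16  hp  (16B, 1-aligned)
16..20  id  (4B, 1-aligned)
20..31  ammo  (11B, 1-aligned)
31..32  state  (1B, 1-aligned)
32..40  team  (8B, 1-aligned)
40..44  score  (4B, 1-aligned)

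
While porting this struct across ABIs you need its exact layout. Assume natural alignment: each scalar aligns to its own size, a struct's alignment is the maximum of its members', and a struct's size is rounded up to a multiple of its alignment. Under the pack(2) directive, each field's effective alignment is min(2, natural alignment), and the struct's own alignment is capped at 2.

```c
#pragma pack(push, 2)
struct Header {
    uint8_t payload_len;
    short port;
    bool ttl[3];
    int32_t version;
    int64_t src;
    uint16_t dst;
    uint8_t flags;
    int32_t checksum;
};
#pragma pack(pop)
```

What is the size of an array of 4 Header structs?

payload_len at 0 (size 1, align 1) → ends 1
pad 1 to align 2 for port
port at 2 (size 2, align 2) → ends 4
ttl at 4 (size 3, align 1) → ends 7
pad 1 to align 2 for version
version at 8 (size 4, align 2) → ends 12
src at 12 (size 8, align 2) → ends 20
dst at 20 (size 2, align 2) → ends 22
flags at 22 (size 1, align 1) → ends 23
pad 1 to align 2 for checksum
checksum at 24 (size 4, align 2) → ends 28
total 28 bytes, alignment 2
array of 4: 4 × 28 = 112

112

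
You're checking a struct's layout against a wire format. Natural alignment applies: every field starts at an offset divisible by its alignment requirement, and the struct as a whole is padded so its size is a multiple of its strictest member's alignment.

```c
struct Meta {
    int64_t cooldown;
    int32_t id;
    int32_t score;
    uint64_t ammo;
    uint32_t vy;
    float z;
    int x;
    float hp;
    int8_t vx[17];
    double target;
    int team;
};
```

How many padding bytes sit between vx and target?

7

cooldown at 0 (size 8, align 8) → ends 8
id at 8 (size 4, align 4) → ends 12
score at 12 (size 4, align 4) → ends 16
ammo at 16 (size 8, align 8) → ends 24
vy at 24 (size 4, align 4) → ends 28
z at 28 (size 4, align 4) → ends 32
x at 32 (size 4, align 4) → ends 36
hp at 36 (size 4, align 4) → ends 40
vx at 40 (size 17, align 1) → ends 57
pad 7 to align 8 for target
target at 64 (size 8, align 8) → ends 72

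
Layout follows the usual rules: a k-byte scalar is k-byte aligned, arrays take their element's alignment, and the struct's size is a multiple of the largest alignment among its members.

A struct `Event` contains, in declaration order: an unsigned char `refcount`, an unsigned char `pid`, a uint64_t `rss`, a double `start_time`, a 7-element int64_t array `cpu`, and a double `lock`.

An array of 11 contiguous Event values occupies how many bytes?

968

@0: refcount [1B, align 1] → 1
@1: pid [1B, align 1] → 2
+6 pad (align 8)
@8: rss [8B, align 8] → 16
@16: start_time [8B, align 8] → 24
@24: cpu [56B, align 8] → 80
@80: lock [8B, align 8] → 88
size 88, align 8
array of 11: 11 × 88 = 968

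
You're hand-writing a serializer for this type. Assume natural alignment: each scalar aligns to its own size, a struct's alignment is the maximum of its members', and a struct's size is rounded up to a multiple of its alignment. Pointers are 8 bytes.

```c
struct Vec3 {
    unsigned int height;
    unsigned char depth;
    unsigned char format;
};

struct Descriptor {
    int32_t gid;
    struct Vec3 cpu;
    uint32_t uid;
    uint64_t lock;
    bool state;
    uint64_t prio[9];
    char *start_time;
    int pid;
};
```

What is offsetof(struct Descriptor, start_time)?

Vec3: height at 0 (size 4, align 4) → ends 4; depth at 4 (size 1, align 1) → ends 5; format at 5 (size 1, align 1) → ends 6; tail pad 2 to reach multiple of 4; total 8 bytes, alignment 4
gid at 0 (size 4, align 4) → ends 4
cpu at 4 (size 8, align 4) → ends 12
uid at 12 (size 4, align 4) → ends 16
lock at 16 (size 8, align 8) → ends 24
state at 24 (size 1, align 1) → ends 25
pad 7 to align 8 for prio
prio at 32 (size 72, align 8) → ends 104
start_time at 104 (size 8, align 8) → ends 112

104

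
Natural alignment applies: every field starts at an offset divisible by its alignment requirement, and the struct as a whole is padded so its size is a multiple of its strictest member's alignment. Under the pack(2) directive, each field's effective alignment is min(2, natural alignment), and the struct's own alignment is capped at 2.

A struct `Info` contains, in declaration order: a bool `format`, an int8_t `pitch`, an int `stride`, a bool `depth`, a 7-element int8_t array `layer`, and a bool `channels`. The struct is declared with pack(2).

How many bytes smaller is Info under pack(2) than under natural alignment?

4

natural layout:
  format at 0 (size 1, align 1) → ends 1
  pitch at 1 (size 1, align 1) → ends 2
  pad 2 to align 4 for stride
  stride at 4 (size 4, align 4) → ends 8
  depth at 8 (size 1, align 1) → ends 9
  layer at 9 (size 7, align 1) → ends 16
  channels at 16 (size 1, align 1) → ends 17
  tail pad 3 to reach multiple of 4
  total 20 bytes, alignment 4
packed(2) layout:
  format at 0 (size 1, align 1) → ends 1
  pitch at 1 (size 1, align 1) → ends 2
  stride at 2 (size 4, align 2) → ends 6
  depth at 6 (size 1, align 1) → ends 7
  layer at 7 (size 7, align 1) → ends 14
  channels at 14 (size 1, align 1) → ends 15
  tail pad 1 to reach multiple of 2
  total 16 bytes, alignment 2
20 − 16 = 4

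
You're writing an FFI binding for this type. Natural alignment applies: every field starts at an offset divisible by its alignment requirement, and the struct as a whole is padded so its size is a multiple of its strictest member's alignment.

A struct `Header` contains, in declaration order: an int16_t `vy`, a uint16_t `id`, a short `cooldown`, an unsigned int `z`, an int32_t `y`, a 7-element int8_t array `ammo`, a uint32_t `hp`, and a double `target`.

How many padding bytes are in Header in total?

7

0..2  vy  (2B, 2-aligned)
2..4  id  (2B, 2-aligned)
4..6  cooldown  (2B, 2-aligned)
6..8  -- padding (2B)
8..12  z  (4B, 4-aligned)
12..16  y  (4B, 4-aligned)
16..23  ammo  (7B, 1-aligned)
23..24  -- padding (1B)
24..28  hp  (4B, 4-aligned)
28..32  -- padding (4B)
32..40  target  (8B, 8-aligned)
sizeof = 40, alignof = 8
data bytes 33, size 40 → padding 7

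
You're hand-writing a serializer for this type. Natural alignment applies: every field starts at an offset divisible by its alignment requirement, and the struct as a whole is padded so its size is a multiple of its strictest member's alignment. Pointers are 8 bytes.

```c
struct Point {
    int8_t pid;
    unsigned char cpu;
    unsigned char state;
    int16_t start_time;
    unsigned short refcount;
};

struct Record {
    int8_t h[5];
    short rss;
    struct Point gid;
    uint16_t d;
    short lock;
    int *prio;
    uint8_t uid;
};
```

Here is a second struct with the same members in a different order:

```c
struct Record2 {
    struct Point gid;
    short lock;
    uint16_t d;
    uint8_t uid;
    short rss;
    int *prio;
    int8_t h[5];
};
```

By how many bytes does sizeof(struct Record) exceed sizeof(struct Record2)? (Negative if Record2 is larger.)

Point: @0: pid [1B, align 1] → 1; @1: cpu [1B, align 1] → 2; @2: state [1B, align 1] → 3; +1 pad (align 2); @4: start_time [2B, align 2] → 6; @6: refcount [2B, align 2] → 8; size 8, align 2
@0: h [5B, align 1] → 5
+1 pad (align 2)
@6: rss [2B, align 2] → 8
@8: gid [8B, align 2] → 16
@16: d [2B, align 2] → 18
@18: lock [2B, align 2] → 20
+4 pad (align 8)
@24: prio [8B, align 8] → 32
@32: uid [1B, align 1] → 33
+7 tail pad (align 8)
size 40, align 8
— Record2 —
@0: gid [8B, align 2] → 8
@8: lock [2B, align 2] → 10
@10: d [2B, align 2] → 12
@12: uid [1B, align 1] → 13
+1 pad (align 2)
@14: rss [2B, align 2] → 16
@16: prio [8B, align 8] → 24
@24: h [5B, align 1] → 29
+3 tail pad (align 8)
size 32, align 8
40 − 32 = 8

8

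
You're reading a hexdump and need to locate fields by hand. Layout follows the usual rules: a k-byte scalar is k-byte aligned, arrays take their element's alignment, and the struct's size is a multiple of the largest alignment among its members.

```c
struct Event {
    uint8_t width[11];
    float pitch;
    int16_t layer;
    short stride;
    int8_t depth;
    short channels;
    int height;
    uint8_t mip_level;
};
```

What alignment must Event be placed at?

4

member alignments: width=1, pitch=4, layer=2, stride=2, depth=1, channels=2, height=4, mip_level=1
max = 4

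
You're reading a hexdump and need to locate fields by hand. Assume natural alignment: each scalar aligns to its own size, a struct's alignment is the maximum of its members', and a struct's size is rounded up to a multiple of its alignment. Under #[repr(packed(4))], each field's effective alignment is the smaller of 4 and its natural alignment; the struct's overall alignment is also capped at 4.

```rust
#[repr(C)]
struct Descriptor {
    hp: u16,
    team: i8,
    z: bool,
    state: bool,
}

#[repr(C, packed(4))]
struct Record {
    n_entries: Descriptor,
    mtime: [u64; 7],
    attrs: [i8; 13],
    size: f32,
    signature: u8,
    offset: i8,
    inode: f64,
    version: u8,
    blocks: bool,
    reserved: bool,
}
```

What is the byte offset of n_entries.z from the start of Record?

Descriptor: hp at 0 (size 2, align 2) → ends 2; team at 2 (size 1, align 1) → ends 3; z at 3 (size 1, align 1) → ends 4; state at 4 (size 1, align 1) → ends 5; tail pad 1 to reach multiple of 2; total 6 bytes, alignment 2
n_entries at 0 (size 6, align 2) → ends 6
within Descriptor: z at 3
0 + 3 = 3

3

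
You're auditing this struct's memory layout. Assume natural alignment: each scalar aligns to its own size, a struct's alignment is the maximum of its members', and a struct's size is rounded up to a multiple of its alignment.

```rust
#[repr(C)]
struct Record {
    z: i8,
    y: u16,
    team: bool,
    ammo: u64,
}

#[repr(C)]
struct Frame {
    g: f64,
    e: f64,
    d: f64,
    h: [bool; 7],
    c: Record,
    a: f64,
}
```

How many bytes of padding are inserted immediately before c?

Record: @0: z [1B, align 1] → 1; +1 pad (align 2); @2: y [2B, align 2] → 4; @4: team [1B, align 1] → 5; +3 pad (align 8); @8: ammo [8B, align 8] → 16; size 16, align 8
@0: g [8B, align 8] → 8
@8: e [8B, align 8] → 16
@16: d [8B, align 8] → 24
@24: h [7B, align 1] → 31
+1 pad (align 8)
@32: c [16B, align 8] → 48

1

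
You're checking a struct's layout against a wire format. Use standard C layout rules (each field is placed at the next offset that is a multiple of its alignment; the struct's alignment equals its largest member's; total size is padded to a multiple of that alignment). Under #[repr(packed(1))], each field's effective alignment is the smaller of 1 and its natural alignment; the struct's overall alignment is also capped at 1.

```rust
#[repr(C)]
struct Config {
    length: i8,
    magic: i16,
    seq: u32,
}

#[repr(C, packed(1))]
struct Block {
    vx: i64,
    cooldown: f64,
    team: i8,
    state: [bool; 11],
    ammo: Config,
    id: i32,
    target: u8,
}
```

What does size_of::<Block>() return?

41 bytes

Config: length at 0 (size 1, align 1) → ends 1; pad 1 to align 2 for magic; magic at 2 (size 2, align 2) → ends 4; seq at 4 (size 4, align 4) → ends 8; total 8 bytes, alignment 4
vx at 0 (size 8, align 1) → ends 8
cooldown at 8 (size 8, align 1) → ends 16
team at 16 (size 1, align 1) → ends 17
state at 17 (size 11, align 1) → ends 28
ammo at 28 (size 8, align 1) → ends 36
id at 36 (size 4, align 1) → ends 40
target at 40 (size 1, align 1) → ends 41
total 41 bytes, alignment 1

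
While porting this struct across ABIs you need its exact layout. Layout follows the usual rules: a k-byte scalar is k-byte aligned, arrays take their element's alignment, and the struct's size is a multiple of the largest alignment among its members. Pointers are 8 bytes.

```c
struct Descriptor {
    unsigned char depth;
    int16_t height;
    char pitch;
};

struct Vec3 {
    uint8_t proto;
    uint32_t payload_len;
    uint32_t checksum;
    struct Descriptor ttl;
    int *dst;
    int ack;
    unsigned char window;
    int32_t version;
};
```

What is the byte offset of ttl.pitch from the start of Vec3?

16

Descriptor: @0: depth [1B, align 1] → 1; +1 pad (align 2); @2: height [2B, align 2] → 4; @4: pitch [1B, align 1] → 5; +1 tail pad (align 2); size 6, align 2
@0: proto [1B, align 1] → 1
+3 pad (align 4)
@4: payload_len [4B, align 4] → 8
@8: checksum [4B, align 4] → 12
@12: ttl [6B, align 2] → 18
within Descriptor: pitch at 4
12 + 4 = 16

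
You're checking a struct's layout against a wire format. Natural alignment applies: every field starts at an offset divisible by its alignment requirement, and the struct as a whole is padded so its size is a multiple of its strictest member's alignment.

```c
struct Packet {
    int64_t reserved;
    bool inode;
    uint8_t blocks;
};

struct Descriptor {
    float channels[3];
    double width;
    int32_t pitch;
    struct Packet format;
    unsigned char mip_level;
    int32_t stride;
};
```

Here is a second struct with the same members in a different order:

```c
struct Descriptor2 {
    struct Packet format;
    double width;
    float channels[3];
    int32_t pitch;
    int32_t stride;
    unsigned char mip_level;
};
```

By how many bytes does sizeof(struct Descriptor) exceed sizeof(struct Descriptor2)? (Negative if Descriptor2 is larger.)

Packet: reserved at 0 (size 8, align 8) → ends 8; inode at 8 (size 1, align 1) → ends 9; blocks at 9 (size 1, align 1) → ends 10; tail pad 6 to reach multiple of 8; total 16 bytes, alignment 8
channels at 0 (size 12, align 4) → ends 12
pad 4 to align 8 for width
width at 16 (size 8, align 8) → ends 24
pitch at 24 (size 4, align 4) → ends 28
pad 4 to align 8 for format
format at 32 (size 16, align 8) → ends 48
mip_level at 48 (size 1, align 1) → ends 49
pad 3 to align 4 for stride
stride at 52 (size 4, align 4) → ends 56
total 56 bytes, alignment 8
— Descriptor2 —
format at 0 (size 16, align 8) → ends 16
width at 16 (size 8, align 8) → ends 24
channels at 24 (size 12, align 4) → ends 36
pitch at 36 (size 4, align 4) → ends 40
stride at 40 (size 4, align 4) → ends 44
mip_level at 44 (size 1, align 1) → ends 45
tail pad 3 to reach multiple of 8
total 48 bytes, alignment 8
56 − 48 = 8

8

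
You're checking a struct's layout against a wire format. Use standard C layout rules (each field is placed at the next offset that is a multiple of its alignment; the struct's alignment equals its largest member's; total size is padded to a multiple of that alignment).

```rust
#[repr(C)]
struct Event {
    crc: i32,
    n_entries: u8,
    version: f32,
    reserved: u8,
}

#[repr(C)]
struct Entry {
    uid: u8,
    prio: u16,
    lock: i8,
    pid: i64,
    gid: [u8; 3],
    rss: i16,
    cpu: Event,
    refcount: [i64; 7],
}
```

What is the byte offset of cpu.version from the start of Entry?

32

Event: @0: crc [4B, align 4] → 4; @4: n_entries [1B, align 1] → 5; +3 pad (align 4); @8: version [4B, align 4] → 12; @12: reserved [1B, align 1] → 13; +3 tail pad (align 4); size 16, align 4
@0: uid [1B, align 1] → 1
+1 pad (align 2)
@2: prio [2B, align 2] → 4
@4: lock [1B, align 1] → 5
+3 pad (align 8)
@8: pid [8B, align 8] → 16
@16: gid [3B, align 1] → 19
+1 pad (align 2)
@20: rss [2B, align 2] → 22
+2 pad (align 4)
@24: cpu [16B, align 4] → 40
within Event: version at 8
24 + 8 = 32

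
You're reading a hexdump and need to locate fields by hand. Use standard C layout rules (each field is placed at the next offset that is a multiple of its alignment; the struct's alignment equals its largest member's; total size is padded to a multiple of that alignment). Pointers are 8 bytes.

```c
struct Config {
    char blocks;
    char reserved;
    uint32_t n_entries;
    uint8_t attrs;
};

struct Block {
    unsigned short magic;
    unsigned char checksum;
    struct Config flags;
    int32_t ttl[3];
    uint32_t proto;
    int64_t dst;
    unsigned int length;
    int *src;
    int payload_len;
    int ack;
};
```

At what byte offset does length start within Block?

40

Config: @0: blocks [1B, align 1] → 1; @1: reserved [1B, align 1] → 2; +2 pad (align 4); @4: n_entries [4B, align 4] → 8; @8: attrs [1B, align 1] → 9; +3 tail pad (align 4); size 12, align 4
@0: magic [2B, align 2] → 2
@2: checksum [1B, align 1] → 3
+1 pad (align 4)
@4: flags [12B, align 4] → 16
@16: ttl [12B, align 4] → 28
@28: proto [4B, align 4] → 32
@32: dst [8B, align 8] → 40
@40: length [4B, align 4] → 44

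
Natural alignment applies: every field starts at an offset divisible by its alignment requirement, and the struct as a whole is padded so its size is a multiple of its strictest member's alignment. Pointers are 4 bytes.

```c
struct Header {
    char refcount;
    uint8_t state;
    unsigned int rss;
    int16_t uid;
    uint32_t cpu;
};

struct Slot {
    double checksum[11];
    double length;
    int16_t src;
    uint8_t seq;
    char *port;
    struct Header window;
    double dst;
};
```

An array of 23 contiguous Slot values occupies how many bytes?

2944

Header: @0: refcount [1B, align 1] → 1; @1: state [1B, align 1] → 2; +2 pad (align 4); @4: rss [4B, align 4] → 8; @8: uid [2B, align 2] → 10; +2 pad (align 4); @12: cpu [4B, align 4] → 16; size 16, align 4
@0: checksum [88B, align 8] → 88
@88: length [8B, align 8] → 96
@96: src [2B, align 2] → 98
@98: seq [1B, align 1] → 99
+1 pad (align 4)
@100: port [4B, align 4] → 104
@104: window [16B, align 4] → 120
@120: dst [8B, align 8] → 128
size 128, align 8
array of 23: 23 × 128 = 2944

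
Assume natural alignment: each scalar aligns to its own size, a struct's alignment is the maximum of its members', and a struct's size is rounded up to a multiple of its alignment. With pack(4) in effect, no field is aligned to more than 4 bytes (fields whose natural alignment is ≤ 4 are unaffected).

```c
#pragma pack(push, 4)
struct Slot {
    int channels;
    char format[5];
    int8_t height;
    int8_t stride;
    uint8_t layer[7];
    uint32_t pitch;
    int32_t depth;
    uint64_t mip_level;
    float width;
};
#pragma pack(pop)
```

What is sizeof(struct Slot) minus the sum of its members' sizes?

2

@0: channels [4B, align 4] → 4
@4: format [5B, align 1] → 9
@9: height [1B, align 1] → 10
@10: stride [1B, align 1] → 11
@11: layer [7B, align 1] → 18
+2 pad (align 4)
@20: pitch [4B, align 4] → 24
@24: depth [4B, align 4] → 28
@28: mip_level [8B, align 4] → 36
@36: width [4B, align 4] → 40
size 40, align 4
data bytes 38, size 40 → padding 2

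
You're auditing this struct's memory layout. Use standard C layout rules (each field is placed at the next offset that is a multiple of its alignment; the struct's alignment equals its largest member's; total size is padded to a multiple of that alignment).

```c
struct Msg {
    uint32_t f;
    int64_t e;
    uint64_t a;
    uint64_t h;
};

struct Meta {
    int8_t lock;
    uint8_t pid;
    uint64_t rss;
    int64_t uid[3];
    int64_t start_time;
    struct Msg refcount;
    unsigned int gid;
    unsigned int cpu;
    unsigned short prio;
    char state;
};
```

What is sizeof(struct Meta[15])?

Msg: 0..4  f  (4B, 4-aligned); 4..8  -- padding (4B); 8..16  e  (8B, 8-aligned); 16..24  a  (8B, 8-aligned); 24..32  h  (8B, 8-aligned); sizeof = 32, alignof = 8
0..1  lock  (1B, 1-aligned)
1..2  pid  (1B, 1-aligned)
2..8  -- padding (6B)
8..16  rss  (8B, 8-aligned)
16..40  uid  (24B, 8-aligned)
40..48  start_time  (8B, 8-aligned)
48..80  refcount  (32B, 8-aligned)
80..84  gid  (4B, 4-aligned)
84..88  cpu  (4B, 4-aligned)
88..90  prio  (2B, 2-aligned)
90..91  state  (1B, 1-aligned)
91..96  -- tail padding (5B)
sizeof = 96, alignof = 8
array of 15: 15 × 96 = 1440

1440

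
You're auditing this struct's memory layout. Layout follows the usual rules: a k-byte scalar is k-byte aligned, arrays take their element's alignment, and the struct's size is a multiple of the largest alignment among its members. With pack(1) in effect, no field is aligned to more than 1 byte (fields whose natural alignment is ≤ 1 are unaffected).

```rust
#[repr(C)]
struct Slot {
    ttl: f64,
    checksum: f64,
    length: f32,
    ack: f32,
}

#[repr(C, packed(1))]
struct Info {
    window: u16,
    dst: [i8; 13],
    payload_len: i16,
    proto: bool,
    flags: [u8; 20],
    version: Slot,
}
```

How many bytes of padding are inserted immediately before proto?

0

Slot: ttl at 0 (size 8, align 8) → ends 8; checksum at 8 (size 8, align 8) → ends 16; length at 16 (size 4, align 4) → ends 20; ack at 20 (size 4, align 4) → ends 24; total 24 bytes, alignment 8
window at 0 (size 2, align 1) → ends 2
dst at 2 (size 13, align 1) → ends 15
payload_len at 15 (size 2, align 1) → ends 17
proto at 17 (size 1, align 1) → ends 18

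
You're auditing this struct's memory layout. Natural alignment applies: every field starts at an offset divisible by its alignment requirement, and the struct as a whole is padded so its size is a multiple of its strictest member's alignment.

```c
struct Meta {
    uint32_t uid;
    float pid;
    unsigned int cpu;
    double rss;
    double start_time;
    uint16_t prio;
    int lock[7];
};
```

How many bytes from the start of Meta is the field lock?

0..4  uid  (4B, 4-aligned)
4..8  pid  (4B, 4-aligned)
8..12  cpu  (4B, 4-aligned)
12..16  -- padding (4B)
16..24  rss  (8B, 8-aligned)
24..32  start_time  (8B, 8-aligned)
32..34  prio  (2B, 2-aligned)
34..36  -- padding (2B)
36..64  lock  (28B, 4-aligned)

36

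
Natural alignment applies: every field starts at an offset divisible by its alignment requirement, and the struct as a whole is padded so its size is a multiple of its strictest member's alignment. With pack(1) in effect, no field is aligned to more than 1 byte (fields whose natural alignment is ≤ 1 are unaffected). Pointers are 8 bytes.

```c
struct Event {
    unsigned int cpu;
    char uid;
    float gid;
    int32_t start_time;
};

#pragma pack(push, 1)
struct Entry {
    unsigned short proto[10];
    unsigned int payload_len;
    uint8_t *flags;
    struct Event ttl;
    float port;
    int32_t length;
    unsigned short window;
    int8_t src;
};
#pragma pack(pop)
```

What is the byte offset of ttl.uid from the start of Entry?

36

Event: 0..4  cpu  (4B, 4-aligned); 4..5  uid  (1B, 1-aligned); 5..8  -- padding (3B); 8..12  gid  (4B, 4-aligned); 12..16  start_time  (4B, 4-aligned); sizeof = 16, alignof = 4
0..20  proto  (20B, 1-aligned)
20..24  payload_len  (4B, 1-aligned)
24..32  flags  (8B, 1-aligned)
32..48  ttl  (16B, 1-aligned)
within Event: uid at 4
32 + 4 = 36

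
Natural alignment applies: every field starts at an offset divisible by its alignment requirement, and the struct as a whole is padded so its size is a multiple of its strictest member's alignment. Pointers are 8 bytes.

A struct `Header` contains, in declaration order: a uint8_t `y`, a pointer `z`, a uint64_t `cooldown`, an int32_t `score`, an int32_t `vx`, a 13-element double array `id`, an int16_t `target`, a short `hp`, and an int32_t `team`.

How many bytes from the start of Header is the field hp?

138

y at 0 (size 1, align 1) → ends 1
pad 7 to align 8 for z
z at 8 (size 8, align 8) → ends 16
cooldown at 16 (size 8, align 8) → ends 24
score at 24 (size 4, align 4) → ends 28
vx at 28 (size 4, align 4) → ends 32
id at 32 (size 104, align 8) → ends 136
target at 136 (size 2, align 2) → ends 138
hp at 138 (size 2, align 2) → ends 140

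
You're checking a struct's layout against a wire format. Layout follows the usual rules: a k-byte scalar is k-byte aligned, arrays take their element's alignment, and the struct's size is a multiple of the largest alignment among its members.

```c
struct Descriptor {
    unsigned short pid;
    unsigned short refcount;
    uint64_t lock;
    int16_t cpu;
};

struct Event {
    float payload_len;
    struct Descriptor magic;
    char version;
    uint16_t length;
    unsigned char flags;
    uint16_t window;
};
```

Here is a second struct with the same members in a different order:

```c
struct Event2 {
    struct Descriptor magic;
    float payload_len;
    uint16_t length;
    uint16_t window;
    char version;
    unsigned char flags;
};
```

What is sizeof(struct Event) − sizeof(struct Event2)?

Descriptor: pid at 0 (size 2, align 2) → ends 2; refcount at 2 (size 2, align 2) → ends 4; pad 4 to align 8 for lock; lock at 8 (size 8, align 8) → ends 16; cpu at 16 (size 2, align 2) → ends 18; tail pad 6 to reach multiple of 8; total 24 bytes, alignment 8
payload_len at 0 (size 4, align 4) → ends 4
pad 4 to align 8 for magic
magic at 8 (size 24, align 8) → ends 32
version at 32 (size 1, align 1) → ends 33
pad 1 to align 2 for length
length at 34 (size 2, align 2) → ends 36
flags at 36 (size 1, align 1) → ends 37
pad 1 to align 2 for window
window at 38 (size 2, align 2) → ends 40
total 40 bytes, alignment 8
— Event2 —
magic at 0 (size 24, align 8) → ends 24
payload_len at 24 (size 4, align 4) → ends 28
length at 28 (size 2, align 2) → ends 30
window at 30 (size 2, align 2) → ends 32
version at 32 (size 1, align 1) → ends 33
flags at 33 (size 1, align 1) → ends 34
tail pad 6 to reach multiple of 8
total 40 bytes, alignment 8
40 − 40 = 0

0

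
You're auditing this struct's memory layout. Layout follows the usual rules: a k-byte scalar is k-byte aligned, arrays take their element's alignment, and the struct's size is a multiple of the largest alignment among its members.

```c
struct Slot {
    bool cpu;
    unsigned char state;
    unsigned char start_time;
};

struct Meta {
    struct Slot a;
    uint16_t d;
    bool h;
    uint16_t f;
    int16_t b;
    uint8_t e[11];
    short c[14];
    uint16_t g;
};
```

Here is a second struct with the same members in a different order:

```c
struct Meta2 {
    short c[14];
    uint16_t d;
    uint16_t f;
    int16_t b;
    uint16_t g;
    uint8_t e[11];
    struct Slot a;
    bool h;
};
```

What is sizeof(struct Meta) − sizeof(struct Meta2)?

2

Slot: cpu at 0 (size 1, align 1) → ends 1; state at 1 (size 1, align 1) → ends 2; start_time at 2 (size 1, align 1) → ends 3; total 3 bytes, alignment 1
a at 0 (size 3, align 1) → ends 3
pad 1 to align 2 for d
d at 4 (size 2, align 2) → ends 6
h at 6 (size 1, align 1) → ends 7
pad 1 to align 2 for f
f at 8 (size 2, align 2) → ends 10
b at 10 (size 2, align 2) → ends 12
e at 12 (size 11, align 1) → ends 23
pad 1 to align 2 for c
c at 24 (size 28, align 2) → ends 52
g at 52 (size 2, align 2) → ends 54
total 54 bytes, alignment 2
— Meta2 —
c at 0 (size 28, align 2) → ends 28
d at 28 (size 2, align 2) → ends 30
f at 30 (size 2, align 2) → ends 32
b at 32 (size 2, align 2) → ends 34
g at 34 (size 2, align 2) → ends 36
e at 36 (size 11, align 1) → ends 47
a at 47 (size 3, align 1) → ends 50
h at 50 (size 1, align 1) → ends 51
tail pad 1 to reach multiple of 2
total 52 bytes, alignment 2
54 − 52 = 2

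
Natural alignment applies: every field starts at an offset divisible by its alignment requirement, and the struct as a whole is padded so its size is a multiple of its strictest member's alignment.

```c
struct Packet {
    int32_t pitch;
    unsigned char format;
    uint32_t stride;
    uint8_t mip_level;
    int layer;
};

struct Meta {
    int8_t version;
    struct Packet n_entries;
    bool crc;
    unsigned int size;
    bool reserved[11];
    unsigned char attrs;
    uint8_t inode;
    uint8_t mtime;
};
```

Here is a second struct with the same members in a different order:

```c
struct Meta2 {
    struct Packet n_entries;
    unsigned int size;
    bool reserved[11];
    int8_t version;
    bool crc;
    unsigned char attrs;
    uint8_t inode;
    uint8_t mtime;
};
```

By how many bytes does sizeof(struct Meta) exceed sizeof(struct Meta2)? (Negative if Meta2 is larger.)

Packet: pitch at 0 (size 4, align 4) → ends 4; format at 4 (size 1, align 1) → ends 5; pad 3 to align 4 for stride; stride at 8 (size 4, align 4) → ends 12; mip_level at 12 (size 1, align 1) → ends 13; pad 3 to align 4 for layer; layer at 16 (size 4, align 4) → ends 20; total 20 bytes, alignment 4
version at 0 (size 1, align 1) → ends 1
pad 3 to align 4 for n_entries
n_entries at 4 (size 20, align 4) → ends 24
crc at 24 (size 1, align 1) → ends 25
pad 3 to align 4 for size
size at 28 (size 4, align 4) → ends 32
reserved at 32 (size 11, align 1) → ends 43
attrs at 43 (size 1, align 1) → ends 44
inode at 44 (size 1, align 1) → ends 45
mtime at 45 (size 1, align 1) → ends 46
tail pad 2 to reach multiple of 4
total 48 bytes, alignment 4
— Meta2 —
n_entries at 0 (size 20, align 4) → ends 20
size at 20 (size 4, align 4) → ends 24
reserved at 24 (size 11, align 1) → ends 35
version at 35 (size 1, align 1) → ends 36
crc at 36 (size 1, align 1) → ends 37
attrs at 37 (size 1, align 1) → ends 38
inode at 38 (size 1, align 1) → ends 39
mtime at 39 (size 1, align 1) → ends 40
total 40 bytes, alignment 4
48 − 40 = 8

8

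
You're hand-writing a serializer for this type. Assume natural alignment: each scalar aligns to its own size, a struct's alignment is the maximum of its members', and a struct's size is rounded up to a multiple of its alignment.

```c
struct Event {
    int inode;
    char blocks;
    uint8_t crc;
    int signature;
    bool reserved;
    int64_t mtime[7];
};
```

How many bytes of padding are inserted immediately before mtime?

@0: inode [4B, align 4] → 4
@4: blocks [1B, align 1] → 5
@5: crc [1B, align 1] → 6
+2 pad (align 4)
@8: signature [4B, align 4] → 12
@12: reserved [1B, align 1] → 13
+3 pad (align 8)
@16: mtime [56B, align 8] → 72

3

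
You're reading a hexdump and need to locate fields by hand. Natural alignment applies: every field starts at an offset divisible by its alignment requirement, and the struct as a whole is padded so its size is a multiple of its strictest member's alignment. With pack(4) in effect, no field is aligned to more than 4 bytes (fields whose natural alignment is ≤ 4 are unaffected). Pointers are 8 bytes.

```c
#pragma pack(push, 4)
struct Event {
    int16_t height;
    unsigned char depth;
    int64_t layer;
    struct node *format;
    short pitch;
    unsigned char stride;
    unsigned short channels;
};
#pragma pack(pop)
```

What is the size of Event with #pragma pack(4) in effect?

28

@0: height [2B, align 2] → 2
@2: depth [1B, align 1] → 3
+1 pad (align 4)
@4: layer [8B, align 4] → 12
@12: format [8B, align 4] → 20
@20: pitch [2B, align 2] → 22
@22: stride [1B, align 1] → 23
+1 pad (align 2)
@24: channels [2B, align 2] → 26
+2 tail pad (align 4)
size 28, align 4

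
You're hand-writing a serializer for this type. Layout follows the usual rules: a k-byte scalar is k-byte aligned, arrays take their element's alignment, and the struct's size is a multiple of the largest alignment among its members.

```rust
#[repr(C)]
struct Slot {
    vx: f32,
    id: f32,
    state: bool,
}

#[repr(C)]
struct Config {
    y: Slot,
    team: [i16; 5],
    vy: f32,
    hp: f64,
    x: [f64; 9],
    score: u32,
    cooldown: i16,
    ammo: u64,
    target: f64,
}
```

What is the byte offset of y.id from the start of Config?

Slot: @0: vx [4B, align 4] → 4; @4: id [4B, align 4] → 8; @8: state [1B, align 1] → 9; +3 tail pad (align 4); size 12, align 4
@0: y [12B, align 4] → 12
within Slot: id at 4
0 + 4 = 4

4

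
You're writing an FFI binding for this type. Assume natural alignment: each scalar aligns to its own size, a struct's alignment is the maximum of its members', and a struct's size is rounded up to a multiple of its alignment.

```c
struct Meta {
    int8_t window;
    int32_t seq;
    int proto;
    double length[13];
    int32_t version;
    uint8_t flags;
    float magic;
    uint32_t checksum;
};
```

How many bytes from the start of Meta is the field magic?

window at 0 (size 1, align 1) → ends 1
pad 3 to align 4 for seq
seq at 4 (size 4, align 4) → ends 8
proto at 8 (size 4, align 4) → ends 12
pad 4 to align 8 for length
length at 16 (size 104, align 8) → ends 120
version at 120 (size 4, align 4) → ends 124
flags at 124 (size 1, align 1) → ends 125
pad 3 to align 4 for magic
magic at 128 (size 4, align 4) → ends 132

128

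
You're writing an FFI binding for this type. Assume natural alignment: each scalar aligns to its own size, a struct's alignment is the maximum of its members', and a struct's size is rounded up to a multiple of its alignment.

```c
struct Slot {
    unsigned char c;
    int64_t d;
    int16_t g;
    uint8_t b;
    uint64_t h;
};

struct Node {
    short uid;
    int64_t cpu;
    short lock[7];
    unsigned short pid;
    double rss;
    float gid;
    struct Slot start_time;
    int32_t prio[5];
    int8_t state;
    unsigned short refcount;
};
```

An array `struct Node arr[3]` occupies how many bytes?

Slot: c at 0 (size 1, align 1) → ends 1; pad 7 to align 8 for d; d at 8 (size 8, align 8) → ends 16; g at 16 (size 2, align 2) → ends 18; b at 18 (size 1, align 1) → ends 19; pad 5 to align 8 for h; h at 24 (size 8, align 8) → ends 32; total 32 bytes, alignment 8
uid at 0 (size 2, align 2) → ends 2
pad 6 to align 8 for cpu
cpu at 8 (size 8, align 8) → ends 16
lock at 16 (size 14, align 2) → ends 30
pid at 30 (size 2, align 2) → ends 32
rss at 32 (size 8, align 8) → ends 40
gid at 40 (size 4, align 4) → ends 44
pad 4 to align 8 for start_time
start_time at 48 (size 32, align 8) → ends 80
prio at 80 (size 20, align 4) → ends 100
state at 100 (size 1, align 1) → ends 101
pad 1 to align 2 for refcount
refcount at 102 (size 2, align 2) → ends 104
total 104 bytes, alignment 8
array of 3: 3 × 104 = 312

312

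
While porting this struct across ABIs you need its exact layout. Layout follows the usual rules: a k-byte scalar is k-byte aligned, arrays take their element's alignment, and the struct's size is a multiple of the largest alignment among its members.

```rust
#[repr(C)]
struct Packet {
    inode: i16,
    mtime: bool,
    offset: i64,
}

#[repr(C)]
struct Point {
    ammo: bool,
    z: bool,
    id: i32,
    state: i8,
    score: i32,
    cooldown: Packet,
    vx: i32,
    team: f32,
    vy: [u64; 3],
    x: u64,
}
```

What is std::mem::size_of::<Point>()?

72

Packet: @0: inode [2B, align 2] → 2; @2: mtime [1B, align 1] → 3; +5 pad (align 8); @8: offset [8B, align 8] → 16; size 16, align 8
@0: ammo [1B, align 1] → 1
@1: z [1B, align 1] → 2
+2 pad (align 4)
@4: id [4B, align 4] → 8
@8: state [1B, align 1] → 9
+3 pad (align 4)
@12: score [4B, align 4] → 16
@16: cooldown [16B, align 8] → 32
@32: vx [4B, align 4] → 36
@36: team [4B, align 4] → 40
@40: vy [24B, align 8] → 64
@64: x [8B, align 8] → 72
size 72, align 8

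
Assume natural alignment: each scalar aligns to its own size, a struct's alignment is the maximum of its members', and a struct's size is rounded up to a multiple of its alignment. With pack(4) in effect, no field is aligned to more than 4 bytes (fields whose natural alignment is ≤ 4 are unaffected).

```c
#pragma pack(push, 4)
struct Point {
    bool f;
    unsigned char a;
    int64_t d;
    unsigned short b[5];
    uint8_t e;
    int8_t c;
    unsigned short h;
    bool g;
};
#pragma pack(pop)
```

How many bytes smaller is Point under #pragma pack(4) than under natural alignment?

4

natural layout:
  0..1  f  (1B, 1-aligned)
  1..2  a  (1B, 1-aligned)
  2..8  -- padding (6B)
  8..16  d  (8B, 8-aligned)
  16..26  b  (10B, 2-aligned)
  26..27  e  (1B, 1-aligned)
  27..28  c  (1B, 1-aligned)
  28..30  h  (2B, 2-aligned)
  30..31  g  (1B, 1-aligned)
  31..32  -- tail padding (1B)
  sizeof = 32, alignof = 8
packed(4) layout:
  0..1  f  (1B, 1-aligned)
  1..2  a  (1B, 1-aligned)
  2..4  -- padding (2B)
  4..12  d  (8B, 4-aligned)
  12..22  b  (10B, 2-aligned)
  22..23  e  (1B, 1-aligned)
  23..24  c  (1B, 1-aligned)
  24..26  h  (2B, 2-aligned)
  26..27  g  (1B, 1-aligned)
  27..28  -- tail padding (1B)
  sizeof = 28, alignof = 4
32 − 28 = 4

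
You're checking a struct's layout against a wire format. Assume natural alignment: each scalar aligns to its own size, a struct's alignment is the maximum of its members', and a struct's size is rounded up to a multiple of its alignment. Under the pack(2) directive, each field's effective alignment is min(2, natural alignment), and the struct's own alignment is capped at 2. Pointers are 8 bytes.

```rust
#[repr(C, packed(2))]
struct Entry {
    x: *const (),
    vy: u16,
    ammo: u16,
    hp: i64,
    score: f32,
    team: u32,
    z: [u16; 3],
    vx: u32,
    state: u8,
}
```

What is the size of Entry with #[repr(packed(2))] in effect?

40

x at 0 (size 8, align 2) → ends 8
vy at 8 (size 2, align 2) → ends 10
ammo at 10 (size 2, align 2) → ends 12
hp at 12 (size 8, align 2) → ends 20
score at 20 (size 4, align 2) → ends 24
team at 24 (size 4, align 2) → ends 28
z at 28 (size 6, align 2) → ends 34
vx at 34 (size 4, align 2) → ends 38
state at 38 (size 1, align 1) → ends 39
tail pad 1 to reach multiple of 2
total 40 bytes, alignment 2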